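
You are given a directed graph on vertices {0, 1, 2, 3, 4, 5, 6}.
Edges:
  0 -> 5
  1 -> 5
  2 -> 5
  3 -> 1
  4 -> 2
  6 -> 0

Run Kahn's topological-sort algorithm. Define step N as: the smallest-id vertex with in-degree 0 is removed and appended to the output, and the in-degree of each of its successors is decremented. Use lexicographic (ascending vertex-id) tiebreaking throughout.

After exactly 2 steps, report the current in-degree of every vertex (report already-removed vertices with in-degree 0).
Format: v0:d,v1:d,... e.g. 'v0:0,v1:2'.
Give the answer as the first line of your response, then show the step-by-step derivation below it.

v0:1,v1:0,v2:1,v3:0,v4:0,v5:2,v6:0

step 1: output 3; order=[3]; indeg=(1,0,1,0,0,3,0)
step 2: output 1; order=[3,1]; indeg=(1,0,1,0,0,2,0)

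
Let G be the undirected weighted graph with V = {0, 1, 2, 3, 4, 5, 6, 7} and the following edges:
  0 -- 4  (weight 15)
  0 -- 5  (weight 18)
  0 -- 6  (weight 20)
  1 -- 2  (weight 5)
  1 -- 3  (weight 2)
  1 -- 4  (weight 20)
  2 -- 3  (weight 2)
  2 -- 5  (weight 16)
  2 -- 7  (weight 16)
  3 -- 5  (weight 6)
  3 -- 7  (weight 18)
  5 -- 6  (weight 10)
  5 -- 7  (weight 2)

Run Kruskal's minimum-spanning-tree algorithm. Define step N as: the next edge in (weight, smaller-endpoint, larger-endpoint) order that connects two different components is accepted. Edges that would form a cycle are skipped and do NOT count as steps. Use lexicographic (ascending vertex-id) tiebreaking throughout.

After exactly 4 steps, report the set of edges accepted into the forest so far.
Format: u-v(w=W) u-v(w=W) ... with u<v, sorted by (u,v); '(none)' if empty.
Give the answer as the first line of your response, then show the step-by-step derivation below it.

1-3(w=2) 2-3(w=2) 3-5(w=6) 5-7(w=2)

step 1: add edge 1-3 (w=2); MST = {1-3(w=2)}
step 2: add edge 2-3 (w=2); MST = {1-3(w=2) 2-3(w=2)}
step 3: add edge 5-7 (w=2); MST = {1-3(w=2) 2-3(w=2) 5-7(w=2)}
step 4: add edge 3-5 (w=6); MST = {1-3(w=2) 2-3(w=2) 3-5(w=6) 5-7(w=2)}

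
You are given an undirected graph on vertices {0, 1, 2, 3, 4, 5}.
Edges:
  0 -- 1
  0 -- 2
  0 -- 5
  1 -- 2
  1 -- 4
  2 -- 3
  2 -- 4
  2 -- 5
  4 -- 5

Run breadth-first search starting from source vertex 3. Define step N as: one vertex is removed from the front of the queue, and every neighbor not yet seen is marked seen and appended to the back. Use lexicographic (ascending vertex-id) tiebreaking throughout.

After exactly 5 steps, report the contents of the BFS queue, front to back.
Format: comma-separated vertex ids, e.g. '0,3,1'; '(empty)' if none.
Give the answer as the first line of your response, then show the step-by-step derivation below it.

5

step 1: dequeue 3; queue=[2]; order=3
step 2: dequeue 2; queue=[0,1,4,5]; order=3,2
step 3: dequeue 0; queue=[1,4,5]; order=3,2,0
step 4: dequeue 1; queue=[4,5]; order=3,2,0,1
step 5: dequeue 4; queue=[5]; order=3,2,0,1,4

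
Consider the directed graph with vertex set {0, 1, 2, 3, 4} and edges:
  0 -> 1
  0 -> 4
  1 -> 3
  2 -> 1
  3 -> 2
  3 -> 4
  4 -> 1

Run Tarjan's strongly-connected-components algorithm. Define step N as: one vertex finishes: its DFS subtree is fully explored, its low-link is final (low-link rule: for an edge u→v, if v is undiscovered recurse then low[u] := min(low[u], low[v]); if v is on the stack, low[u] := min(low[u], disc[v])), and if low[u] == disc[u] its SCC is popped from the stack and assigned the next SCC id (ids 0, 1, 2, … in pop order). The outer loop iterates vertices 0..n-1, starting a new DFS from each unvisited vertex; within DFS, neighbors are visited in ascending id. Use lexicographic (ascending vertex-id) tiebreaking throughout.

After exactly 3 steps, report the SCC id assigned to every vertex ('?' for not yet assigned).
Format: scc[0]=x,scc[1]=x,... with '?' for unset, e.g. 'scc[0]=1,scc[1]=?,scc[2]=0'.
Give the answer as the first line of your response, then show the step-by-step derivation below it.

scc[0]=?,scc[1]=?,scc[2]=?,scc[3]=?,scc[4]=?

step 1: low=(low[0]=0,low[1]=1,low[2]=1,low[3]=2,low[4]=?); scc=(scc[0]=?,scc[1]=?,scc[2]=?,scc[3]=?,scc[4]=?)
step 2: low=(low[0]=0,low[1]=1,low[2]=1,low[3]=1,low[4]=1); scc=(scc[0]=?,scc[1]=?,scc[2]=?,scc[3]=?,scc[4]=?)
step 3: low=(low[0]=0,low[1]=1,low[2]=1,low[3]=1,low[4]=1); scc=(scc[0]=?,scc[1]=?,scc[2]=?,scc[3]=?,scc[4]=?)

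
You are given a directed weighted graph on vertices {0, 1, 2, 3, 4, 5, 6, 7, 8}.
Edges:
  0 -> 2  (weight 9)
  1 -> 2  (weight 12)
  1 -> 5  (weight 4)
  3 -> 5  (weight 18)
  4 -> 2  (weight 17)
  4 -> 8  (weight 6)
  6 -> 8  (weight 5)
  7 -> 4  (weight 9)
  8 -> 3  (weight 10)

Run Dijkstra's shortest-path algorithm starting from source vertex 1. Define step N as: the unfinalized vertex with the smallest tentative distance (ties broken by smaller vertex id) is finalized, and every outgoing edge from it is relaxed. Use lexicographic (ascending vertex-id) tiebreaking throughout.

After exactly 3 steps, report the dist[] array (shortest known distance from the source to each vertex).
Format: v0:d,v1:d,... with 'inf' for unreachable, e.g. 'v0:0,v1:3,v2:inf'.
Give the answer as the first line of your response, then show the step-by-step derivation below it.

v0:inf,v1:0,v2:12,v3:inf,v4:inf,v5:4,v6:inf,v7:inf,v8:inf

step 1: dist = v0:inf,v1:0,v2:12,v3:inf,v4:inf,v5:4,v6:inf,v7:inf,v8:inf
step 2: dist = v0:inf,v1:0,v2:12,v3:inf,v4:inf,v5:4,v6:inf,v7:inf,v8:inf
step 3: dist = v0:inf,v1:0,v2:12,v3:inf,v4:inf,v5:4,v6:inf,v7:inf,v8:inf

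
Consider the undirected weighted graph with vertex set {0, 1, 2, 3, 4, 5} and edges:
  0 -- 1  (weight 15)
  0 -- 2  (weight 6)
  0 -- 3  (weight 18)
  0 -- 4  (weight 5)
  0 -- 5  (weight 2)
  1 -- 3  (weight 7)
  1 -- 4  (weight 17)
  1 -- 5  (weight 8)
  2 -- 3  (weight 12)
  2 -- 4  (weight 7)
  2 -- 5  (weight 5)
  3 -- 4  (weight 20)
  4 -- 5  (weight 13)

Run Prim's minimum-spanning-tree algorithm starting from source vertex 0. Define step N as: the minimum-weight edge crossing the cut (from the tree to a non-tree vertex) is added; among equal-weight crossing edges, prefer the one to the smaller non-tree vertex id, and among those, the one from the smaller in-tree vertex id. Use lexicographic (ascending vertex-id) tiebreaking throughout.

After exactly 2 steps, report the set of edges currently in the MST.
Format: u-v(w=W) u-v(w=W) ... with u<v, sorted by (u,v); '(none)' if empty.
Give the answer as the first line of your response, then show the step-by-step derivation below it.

0-5(w=2) 2-5(w=5)

step 1: add edge 0-5 (w=2); MST = {0-5(w=2)}
step 2: add edge 2-5 (w=5); MST = {0-5(w=2) 2-5(w=5)}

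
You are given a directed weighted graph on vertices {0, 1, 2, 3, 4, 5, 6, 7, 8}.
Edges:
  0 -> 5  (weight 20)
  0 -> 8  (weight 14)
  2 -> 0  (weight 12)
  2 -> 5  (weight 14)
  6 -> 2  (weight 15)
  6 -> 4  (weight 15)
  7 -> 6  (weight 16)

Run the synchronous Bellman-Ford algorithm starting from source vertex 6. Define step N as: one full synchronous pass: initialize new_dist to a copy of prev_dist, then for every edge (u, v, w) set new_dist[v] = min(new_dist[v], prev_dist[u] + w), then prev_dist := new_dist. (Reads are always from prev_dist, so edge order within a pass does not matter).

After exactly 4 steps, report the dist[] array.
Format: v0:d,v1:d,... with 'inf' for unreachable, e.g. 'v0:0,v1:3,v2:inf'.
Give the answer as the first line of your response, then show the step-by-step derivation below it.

v0:27,v1:inf,v2:15,v3:inf,v4:15,v5:29,v6:0,v7:inf,v8:41

step 1: dist = v0:inf,v1:inf,v2:15,v3:inf,v4:15,v5:inf,v6:0,v7:inf,v8:inf
step 2: dist = v0:27,v1:inf,v2:15,v3:inf,v4:15,v5:29,v6:0,v7:inf,v8:inf
step 3: dist = v0:27,v1:inf,v2:15,v3:inf,v4:15,v5:29,v6:0,v7:inf,v8:41
step 4: dist = v0:27,v1:inf,v2:15,v3:inf,v4:15,v5:29,v6:0,v7:inf,v8:41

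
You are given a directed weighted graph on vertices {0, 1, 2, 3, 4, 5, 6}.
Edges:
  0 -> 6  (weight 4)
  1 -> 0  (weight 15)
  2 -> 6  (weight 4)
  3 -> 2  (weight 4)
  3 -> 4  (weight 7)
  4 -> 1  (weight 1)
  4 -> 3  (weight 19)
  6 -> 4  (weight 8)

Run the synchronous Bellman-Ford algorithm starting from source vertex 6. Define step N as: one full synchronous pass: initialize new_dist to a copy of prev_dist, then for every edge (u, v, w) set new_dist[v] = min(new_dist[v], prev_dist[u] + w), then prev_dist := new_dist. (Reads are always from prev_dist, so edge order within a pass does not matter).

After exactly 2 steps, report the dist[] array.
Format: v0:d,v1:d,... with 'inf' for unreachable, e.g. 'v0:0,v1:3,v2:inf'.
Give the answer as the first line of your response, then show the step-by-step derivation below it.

v0:inf,v1:9,v2:inf,v3:27,v4:8,v5:inf,v6:0

step 1: dist = v0:inf,v1:inf,v2:inf,v3:inf,v4:8,v5:inf,v6:0
step 2: dist = v0:inf,v1:9,v2:inf,v3:27,v4:8,v5:inf,v6:0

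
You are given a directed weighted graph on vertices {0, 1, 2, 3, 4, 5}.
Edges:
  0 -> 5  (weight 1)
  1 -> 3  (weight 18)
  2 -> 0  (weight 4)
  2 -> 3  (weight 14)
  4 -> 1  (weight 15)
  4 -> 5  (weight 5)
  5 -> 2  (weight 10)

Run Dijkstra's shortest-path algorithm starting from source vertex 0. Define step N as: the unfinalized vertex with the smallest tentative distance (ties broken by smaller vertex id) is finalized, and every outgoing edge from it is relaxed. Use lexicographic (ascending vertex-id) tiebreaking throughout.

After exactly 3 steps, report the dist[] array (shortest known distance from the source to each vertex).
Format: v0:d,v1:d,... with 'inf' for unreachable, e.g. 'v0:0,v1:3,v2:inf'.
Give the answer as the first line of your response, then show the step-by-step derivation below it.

v0:0,v1:inf,v2:11,v3:25,v4:inf,v5:1

step 1: dist = v0:0,v1:inf,v2:inf,v3:inf,v4:inf,v5:1
step 2: dist = v0:0,v1:inf,v2:11,v3:inf,v4:inf,v5:1
step 3: dist = v0:0,v1:inf,v2:11,v3:25,v4:inf,v5:1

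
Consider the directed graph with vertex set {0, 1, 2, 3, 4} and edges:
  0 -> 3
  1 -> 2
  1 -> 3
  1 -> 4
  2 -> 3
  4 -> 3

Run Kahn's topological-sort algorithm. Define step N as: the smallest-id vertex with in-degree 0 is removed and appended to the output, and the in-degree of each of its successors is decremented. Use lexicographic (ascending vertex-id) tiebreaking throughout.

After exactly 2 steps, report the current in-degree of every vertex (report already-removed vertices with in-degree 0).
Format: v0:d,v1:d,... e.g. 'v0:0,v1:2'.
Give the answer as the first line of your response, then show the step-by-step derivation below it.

v0:0,v1:0,v2:0,v3:2,v4:0

step 1: output 0; order=[0]; indeg=(0,0,1,3,1)
step 2: output 1; order=[0,1]; indeg=(0,0,0,2,0)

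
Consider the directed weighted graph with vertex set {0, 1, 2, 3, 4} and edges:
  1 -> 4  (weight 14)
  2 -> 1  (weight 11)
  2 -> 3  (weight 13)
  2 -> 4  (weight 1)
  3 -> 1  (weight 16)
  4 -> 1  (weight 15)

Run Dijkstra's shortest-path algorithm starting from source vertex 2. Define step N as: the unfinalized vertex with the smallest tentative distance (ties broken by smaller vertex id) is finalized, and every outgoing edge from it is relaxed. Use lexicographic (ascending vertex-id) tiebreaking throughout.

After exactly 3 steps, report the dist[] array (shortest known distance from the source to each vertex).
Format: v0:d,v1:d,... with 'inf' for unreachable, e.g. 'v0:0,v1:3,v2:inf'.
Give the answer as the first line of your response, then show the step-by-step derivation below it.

v0:inf,v1:11,v2:0,v3:13,v4:1

step 1: dist = v0:inf,v1:11,v2:0,v3:13,v4:1
step 2: dist = v0:inf,v1:11,v2:0,v3:13,v4:1
step 3: dist = v0:inf,v1:11,v2:0,v3:13,v4:1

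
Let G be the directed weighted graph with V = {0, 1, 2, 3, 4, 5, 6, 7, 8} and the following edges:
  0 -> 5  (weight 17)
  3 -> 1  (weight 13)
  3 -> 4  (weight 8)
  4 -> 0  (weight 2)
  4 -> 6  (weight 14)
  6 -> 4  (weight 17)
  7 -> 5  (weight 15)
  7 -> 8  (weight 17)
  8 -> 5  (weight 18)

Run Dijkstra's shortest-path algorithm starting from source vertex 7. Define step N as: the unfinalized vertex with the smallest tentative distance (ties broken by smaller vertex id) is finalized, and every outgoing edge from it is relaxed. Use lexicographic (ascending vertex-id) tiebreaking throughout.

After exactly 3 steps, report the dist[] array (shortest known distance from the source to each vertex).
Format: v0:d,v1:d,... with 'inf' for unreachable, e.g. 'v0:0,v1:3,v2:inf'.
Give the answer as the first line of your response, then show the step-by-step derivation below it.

v0:inf,v1:inf,v2:inf,v3:inf,v4:inf,v5:15,v6:inf,v7:0,v8:17

step 1: dist = v0:inf,v1:inf,v2:inf,v3:inf,v4:inf,v5:15,v6:inf,v7:0,v8:17
step 2: dist = v0:inf,v1:inf,v2:inf,v3:inf,v4:inf,v5:15,v6:inf,v7:0,v8:17
step 3: dist = v0:inf,v1:inf,v2:inf,v3:inf,v4:inf,v5:15,v6:inf,v7:0,v8:17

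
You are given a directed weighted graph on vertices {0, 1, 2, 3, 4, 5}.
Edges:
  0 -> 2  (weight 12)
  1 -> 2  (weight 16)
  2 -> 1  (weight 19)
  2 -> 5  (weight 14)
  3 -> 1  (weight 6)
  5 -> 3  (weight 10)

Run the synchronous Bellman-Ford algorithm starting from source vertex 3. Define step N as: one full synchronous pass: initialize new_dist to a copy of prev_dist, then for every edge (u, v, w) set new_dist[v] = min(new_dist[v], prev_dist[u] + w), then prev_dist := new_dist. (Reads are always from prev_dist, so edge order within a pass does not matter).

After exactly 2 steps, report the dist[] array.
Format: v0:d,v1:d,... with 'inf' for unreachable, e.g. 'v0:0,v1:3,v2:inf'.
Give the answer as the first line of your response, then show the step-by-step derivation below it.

v0:inf,v1:6,v2:22,v3:0,v4:inf,v5:inf

step 1: dist = v0:inf,v1:6,v2:inf,v3:0,v4:inf,v5:inf
step 2: dist = v0:inf,v1:6,v2:22,v3:0,v4:inf,v5:inf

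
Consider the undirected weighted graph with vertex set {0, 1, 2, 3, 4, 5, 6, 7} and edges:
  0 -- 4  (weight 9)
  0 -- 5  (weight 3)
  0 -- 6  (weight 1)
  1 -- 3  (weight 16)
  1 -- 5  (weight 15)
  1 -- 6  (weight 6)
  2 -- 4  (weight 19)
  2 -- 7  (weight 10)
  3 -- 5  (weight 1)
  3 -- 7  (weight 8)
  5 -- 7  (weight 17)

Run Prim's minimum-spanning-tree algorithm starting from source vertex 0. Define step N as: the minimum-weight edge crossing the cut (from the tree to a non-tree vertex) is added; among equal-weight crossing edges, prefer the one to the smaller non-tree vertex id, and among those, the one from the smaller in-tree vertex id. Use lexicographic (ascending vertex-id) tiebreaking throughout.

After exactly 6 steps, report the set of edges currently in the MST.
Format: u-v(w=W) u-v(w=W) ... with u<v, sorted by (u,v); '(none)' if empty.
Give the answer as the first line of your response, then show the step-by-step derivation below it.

0-4(w=9) 0-5(w=3) 0-6(w=1) 1-6(w=6) 3-5(w=1) 3-7(w=8)

step 1: add edge 0-6 (w=1); MST = {0-6(w=1)}
step 2: add edge 0-5 (w=3); MST = {0-5(w=3) 0-6(w=1)}
step 3: add edge 3-5 (w=1); MST = {0-5(w=3) 0-6(w=1) 3-5(w=1)}
step 4: add edge 1-6 (w=6); MST = {0-5(w=3) 0-6(w=1) 1-6(w=6) 3-5(w=1)}
step 5: add edge 3-7 (w=8); MST = {0-5(w=3) 0-6(w=1) 1-6(w=6) 3-5(w=1) 3-7(w=8)}
step 6: add edge 0-4 (w=9); MST = {0-4(w=9) 0-5(w=3) 0-6(w=1) 1-6(w=6) 3-5(w=1) 3-7(w=8)}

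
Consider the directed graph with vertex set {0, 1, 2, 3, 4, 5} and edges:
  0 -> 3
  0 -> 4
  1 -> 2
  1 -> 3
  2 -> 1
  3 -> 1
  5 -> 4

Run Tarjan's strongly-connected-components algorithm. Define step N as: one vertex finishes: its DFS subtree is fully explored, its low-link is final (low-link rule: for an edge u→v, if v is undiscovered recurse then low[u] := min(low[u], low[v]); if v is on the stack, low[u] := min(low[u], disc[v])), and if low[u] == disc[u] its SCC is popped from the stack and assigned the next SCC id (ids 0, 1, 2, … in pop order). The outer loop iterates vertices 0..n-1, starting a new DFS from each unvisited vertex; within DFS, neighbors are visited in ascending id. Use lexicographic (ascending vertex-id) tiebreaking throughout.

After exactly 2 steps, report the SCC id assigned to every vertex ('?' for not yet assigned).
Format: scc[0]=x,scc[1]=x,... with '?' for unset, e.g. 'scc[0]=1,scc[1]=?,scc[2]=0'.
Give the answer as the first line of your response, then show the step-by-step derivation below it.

scc[0]=?,scc[1]=?,scc[2]=?,scc[3]=?,scc[4]=?,scc[5]=?

step 1: low=(low[0]=0,low[1]=2,low[2]=2,low[3]=1,low[4]=?,low[5]=?); scc=(scc[0]=?,scc[1]=?,scc[2]=?,scc[3]=?,scc[4]=?,scc[5]=?)
step 2: low=(low[0]=0,low[1]=1,low[2]=2,low[3]=1,low[4]=?,low[5]=?); scc=(scc[0]=?,scc[1]=?,scc[2]=?,scc[3]=?,scc[4]=?,scc[5]=?)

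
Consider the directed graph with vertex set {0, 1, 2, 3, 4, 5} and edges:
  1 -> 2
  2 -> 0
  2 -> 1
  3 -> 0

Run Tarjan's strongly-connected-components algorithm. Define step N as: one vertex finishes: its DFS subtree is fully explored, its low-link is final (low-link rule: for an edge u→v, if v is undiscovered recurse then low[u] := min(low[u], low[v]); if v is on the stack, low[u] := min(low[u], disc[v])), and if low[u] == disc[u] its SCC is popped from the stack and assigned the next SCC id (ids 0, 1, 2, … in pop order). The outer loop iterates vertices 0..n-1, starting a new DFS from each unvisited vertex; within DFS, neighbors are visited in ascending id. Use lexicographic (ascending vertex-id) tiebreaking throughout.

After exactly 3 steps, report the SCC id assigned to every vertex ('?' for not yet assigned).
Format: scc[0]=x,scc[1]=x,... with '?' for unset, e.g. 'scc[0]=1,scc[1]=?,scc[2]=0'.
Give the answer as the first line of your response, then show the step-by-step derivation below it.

scc[0]=0,scc[1]=1,scc[2]=1,scc[3]=?,scc[4]=?,scc[5]=?

step 1: low=(low[0]=0,low[1]=?,low[2]=?,low[3]=?,low[4]=?,low[5]=?); scc=(scc[0]=0,scc[1]=?,scc[2]=?,scc[3]=?,scc[4]=?,scc[5]=?)
step 2: low=(low[0]=0,low[1]=1,low[2]=1,low[3]=?,low[4]=?,low[5]=?); scc=(scc[0]=0,scc[1]=?,scc[2]=?,scc[3]=?,scc[4]=?,scc[5]=?)
step 3: low=(low[0]=0,low[1]=1,low[2]=1,low[3]=?,low[4]=?,low[5]=?); scc=(scc[0]=0,scc[1]=1,scc[2]=1,scc[3]=?,scc[4]=?,scc[5]=?)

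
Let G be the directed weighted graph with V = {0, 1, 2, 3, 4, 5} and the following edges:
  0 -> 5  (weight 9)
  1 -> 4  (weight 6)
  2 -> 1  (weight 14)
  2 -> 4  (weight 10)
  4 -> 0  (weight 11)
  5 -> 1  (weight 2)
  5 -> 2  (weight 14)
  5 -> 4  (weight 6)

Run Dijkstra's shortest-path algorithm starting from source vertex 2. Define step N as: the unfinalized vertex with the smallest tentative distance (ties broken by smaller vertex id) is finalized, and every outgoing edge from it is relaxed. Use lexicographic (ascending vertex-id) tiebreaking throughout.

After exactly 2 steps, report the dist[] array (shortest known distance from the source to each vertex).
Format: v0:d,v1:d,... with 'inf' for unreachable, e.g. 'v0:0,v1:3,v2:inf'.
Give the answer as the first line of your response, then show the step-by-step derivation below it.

v0:21,v1:14,v2:0,v3:inf,v4:10,v5:inf

step 1: dist = v0:inf,v1:14,v2:0,v3:inf,v4:10,v5:inf
step 2: dist = v0:21,v1:14,v2:0,v3:inf,v4:10,v5:inf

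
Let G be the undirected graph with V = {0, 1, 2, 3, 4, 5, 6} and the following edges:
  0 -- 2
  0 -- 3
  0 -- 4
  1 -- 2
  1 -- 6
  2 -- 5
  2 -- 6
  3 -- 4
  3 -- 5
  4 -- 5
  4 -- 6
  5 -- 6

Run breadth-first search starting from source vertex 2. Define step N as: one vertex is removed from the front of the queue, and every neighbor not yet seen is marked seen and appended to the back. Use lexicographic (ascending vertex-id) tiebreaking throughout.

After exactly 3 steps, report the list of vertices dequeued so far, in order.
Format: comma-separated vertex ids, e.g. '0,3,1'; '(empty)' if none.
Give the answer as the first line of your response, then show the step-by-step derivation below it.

2,0,1

step 1: dequeue 2; queue=[0,1,5,6]; order=2
step 2: dequeue 0; queue=[1,5,6,3,4]; order=2,0
step 3: dequeue 1; queue=[5,6,3,4]; order=2,0,1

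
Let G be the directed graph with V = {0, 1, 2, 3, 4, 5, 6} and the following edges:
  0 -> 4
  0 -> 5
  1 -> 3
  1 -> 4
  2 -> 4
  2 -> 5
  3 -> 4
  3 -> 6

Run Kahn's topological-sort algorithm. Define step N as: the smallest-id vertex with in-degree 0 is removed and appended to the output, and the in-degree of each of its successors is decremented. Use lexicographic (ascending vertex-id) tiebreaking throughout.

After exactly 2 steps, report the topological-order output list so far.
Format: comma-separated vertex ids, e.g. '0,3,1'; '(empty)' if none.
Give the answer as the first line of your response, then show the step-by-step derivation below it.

0,1

step 1: output 0; order=[0]; indeg=(0,0,0,1,3,1,1)
step 2: output 1; order=[0,1]; indeg=(0,0,0,0,2,1,1)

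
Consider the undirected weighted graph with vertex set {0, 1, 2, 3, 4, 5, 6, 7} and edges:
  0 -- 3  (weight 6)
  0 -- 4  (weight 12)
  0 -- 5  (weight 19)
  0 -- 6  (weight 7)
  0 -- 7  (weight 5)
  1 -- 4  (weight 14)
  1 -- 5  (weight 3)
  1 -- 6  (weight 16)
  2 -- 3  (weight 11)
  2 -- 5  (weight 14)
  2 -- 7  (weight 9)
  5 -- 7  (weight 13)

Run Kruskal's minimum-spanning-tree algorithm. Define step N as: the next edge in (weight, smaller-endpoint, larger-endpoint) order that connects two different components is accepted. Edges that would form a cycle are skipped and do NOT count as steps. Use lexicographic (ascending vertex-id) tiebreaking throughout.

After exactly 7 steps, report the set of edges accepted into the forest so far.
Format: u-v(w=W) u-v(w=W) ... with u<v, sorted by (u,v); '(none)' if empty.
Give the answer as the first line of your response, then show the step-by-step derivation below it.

0-3(w=6) 0-4(w=12) 0-6(w=7) 0-7(w=5) 1-5(w=3) 2-7(w=9) 5-7(w=13)

step 1: add edge 1-5 (w=3); MST = {1-5(w=3)}
step 2: add edge 0-7 (w=5); MST = {0-7(w=5) 1-5(w=3)}
step 3: add edge 0-3 (w=6); MST = {0-3(w=6) 0-7(w=5) 1-5(w=3)}
step 4: add edge 0-6 (w=7); MST = {0-3(w=6) 0-6(w=7) 0-7(w=5) 1-5(w=3)}
step 5: add edge 2-7 (w=9); MST = {0-3(w=6) 0-6(w=7) 0-7(w=5) 1-5(w=3) 2-7(w=9)}
step 6: add edge 0-4 (w=12); MST = {0-3(w=6) 0-4(w=12) 0-6(w=7) 0-7(w=5) 1-5(w=3) 2-7(w=9)}
step 7: add edge 5-7 (w=13); MST = {0-3(w=6) 0-4(w=12) 0-6(w=7) 0-7(w=5) 1-5(w=3) 2-7(w=9) 5-7(w=13)}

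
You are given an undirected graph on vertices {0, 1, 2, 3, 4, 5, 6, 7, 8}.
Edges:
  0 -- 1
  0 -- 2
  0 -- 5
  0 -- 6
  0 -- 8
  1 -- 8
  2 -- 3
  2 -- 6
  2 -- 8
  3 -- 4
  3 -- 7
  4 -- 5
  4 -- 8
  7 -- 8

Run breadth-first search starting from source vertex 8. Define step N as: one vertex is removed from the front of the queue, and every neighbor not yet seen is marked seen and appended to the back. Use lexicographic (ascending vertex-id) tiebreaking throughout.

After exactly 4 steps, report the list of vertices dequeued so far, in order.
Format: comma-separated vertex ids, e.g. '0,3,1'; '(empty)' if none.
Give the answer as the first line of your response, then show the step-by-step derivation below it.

8,0,1,2

step 1: dequeue 8; queue=[0,1,2,4,7]; order=8
step 2: dequeue 0; queue=[1,2,4,7,5,6]; order=8,0
step 3: dequeue 1; queue=[2,4,7,5,6]; order=8,0,1
step 4: dequeue 2; queue=[4,7,5,6,3]; order=8,0,1,2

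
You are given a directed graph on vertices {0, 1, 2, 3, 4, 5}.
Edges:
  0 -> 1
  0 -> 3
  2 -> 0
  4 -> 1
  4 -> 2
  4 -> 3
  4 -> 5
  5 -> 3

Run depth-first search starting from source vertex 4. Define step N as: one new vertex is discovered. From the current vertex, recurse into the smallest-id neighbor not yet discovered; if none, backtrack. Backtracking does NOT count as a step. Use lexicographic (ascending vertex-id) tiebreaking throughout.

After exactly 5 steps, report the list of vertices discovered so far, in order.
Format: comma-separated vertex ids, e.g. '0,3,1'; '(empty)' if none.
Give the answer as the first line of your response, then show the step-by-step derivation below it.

4,1,2,0,3

step 1: discover 4; path=4; order=4
step 2: discover 1; path=4>1; order=4,1
step 3: discover 2; path=4>2; order=4,1,2
step 4: discover 0; path=4>2>0; order=4,1,2,0
step 5: discover 3; path=4>2>0>3; order=4,1,2,0,3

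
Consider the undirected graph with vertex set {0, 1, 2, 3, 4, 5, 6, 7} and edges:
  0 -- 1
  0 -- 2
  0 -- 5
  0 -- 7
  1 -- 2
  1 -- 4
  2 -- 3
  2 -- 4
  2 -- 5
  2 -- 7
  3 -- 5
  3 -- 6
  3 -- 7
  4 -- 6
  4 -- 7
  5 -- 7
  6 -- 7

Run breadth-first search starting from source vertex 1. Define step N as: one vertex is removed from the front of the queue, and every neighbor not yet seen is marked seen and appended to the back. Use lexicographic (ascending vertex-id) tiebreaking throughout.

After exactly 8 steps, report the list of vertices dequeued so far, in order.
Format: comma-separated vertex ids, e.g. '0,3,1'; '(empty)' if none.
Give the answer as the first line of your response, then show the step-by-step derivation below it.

1,0,2,4,5,7,3,6

step 1: dequeue 1; queue=[0,2,4]; order=1
step 2: dequeue 0; queue=[2,4,5,7]; order=1,0
step 3: dequeue 2; queue=[4,5,7,3]; order=1,0,2
step 4: dequeue 4; queue=[5,7,3,6]; order=1,0,2,4
step 5: dequeue 5; queue=[7,3,6]; order=1,0,2,4,5
step 6: dequeue 7; queue=[3,6]; order=1,0,2,4,5,7
step 7: dequeue 3; queue=[6]; order=1,0,2,4,5,7,3
step 8: dequeue 6; queue=[(empty)]; order=1,0,2,4,5,7,3,6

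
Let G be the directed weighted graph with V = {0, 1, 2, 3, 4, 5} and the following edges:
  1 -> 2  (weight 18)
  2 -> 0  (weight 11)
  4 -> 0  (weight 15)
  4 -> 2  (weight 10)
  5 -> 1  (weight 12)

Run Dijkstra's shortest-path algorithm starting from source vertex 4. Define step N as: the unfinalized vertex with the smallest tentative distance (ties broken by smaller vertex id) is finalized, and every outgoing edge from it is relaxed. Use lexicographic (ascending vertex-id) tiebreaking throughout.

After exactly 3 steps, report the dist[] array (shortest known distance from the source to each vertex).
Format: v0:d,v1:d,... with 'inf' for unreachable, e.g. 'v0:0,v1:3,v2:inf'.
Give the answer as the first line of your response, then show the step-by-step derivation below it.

v0:15,v1:inf,v2:10,v3:inf,v4:0,v5:inf

step 1: dist = v0:15,v1:inf,v2:10,v3:inf,v4:0,v5:inf
step 2: dist = v0:15,v1:inf,v2:10,v3:inf,v4:0,v5:inf
step 3: dist = v0:15,v1:inf,v2:10,v3:inf,v4:0,v5:inf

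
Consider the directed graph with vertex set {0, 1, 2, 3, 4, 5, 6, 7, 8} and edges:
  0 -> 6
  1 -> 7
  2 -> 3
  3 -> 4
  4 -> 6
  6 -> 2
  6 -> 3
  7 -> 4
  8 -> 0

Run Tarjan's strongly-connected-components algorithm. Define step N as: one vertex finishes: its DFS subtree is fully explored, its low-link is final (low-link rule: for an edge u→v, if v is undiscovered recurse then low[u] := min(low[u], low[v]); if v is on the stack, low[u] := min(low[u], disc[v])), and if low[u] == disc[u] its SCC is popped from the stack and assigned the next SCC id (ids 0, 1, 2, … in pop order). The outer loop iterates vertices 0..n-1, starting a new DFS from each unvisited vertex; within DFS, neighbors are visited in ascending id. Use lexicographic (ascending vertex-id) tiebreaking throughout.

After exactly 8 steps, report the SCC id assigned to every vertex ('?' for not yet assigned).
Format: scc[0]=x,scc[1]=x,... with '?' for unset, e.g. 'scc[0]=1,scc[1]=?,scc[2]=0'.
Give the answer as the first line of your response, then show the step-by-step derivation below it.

scc[0]=1,scc[1]=3,scc[2]=0,scc[3]=0,scc[4]=0,scc[5]=4,scc[6]=0,scc[7]=2,scc[8]=?

step 1: low=(low[0]=0,low[1]=?,low[2]=2,low[3]=3,low[4]=1,low[5]=?,low[6]=1,low[7]=?,low[8]=?); scc=(scc[0]=?,scc[1]=?,scc[2]=?,scc[3]=?,scc[4]=?,scc[5]=?,scc[6]=?,scc[7]=?,scc[8]=?)
step 2: low=(low[0]=0,low[1]=?,low[2]=2,low[3]=1,low[4]=1,low[5]=?,low[6]=1,low[7]=?,low[8]=?); scc=(scc[0]=?,scc[1]=?,scc[2]=?,scc[3]=?,scc[4]=?,scc[5]=?,scc[6]=?,scc[7]=?,scc[8]=?)
step 3: low=(low[0]=0,low[1]=?,low[2]=1,low[3]=1,low[4]=1,low[5]=?,low[6]=1,low[7]=?,low[8]=?); scc=(scc[0]=?,scc[1]=?,scc[2]=?,scc[3]=?,scc[4]=?,scc[5]=?,scc[6]=?,scc[7]=?,scc[8]=?)
step 4: low=(low[0]=0,low[1]=?,low[2]=1,low[3]=1,low[4]=1,low[5]=?,low[6]=1,low[7]=?,low[8]=?); scc=(scc[0]=?,scc[1]=?,scc[2]=0,scc[3]=0,scc[4]=0,scc[5]=?,scc[6]=0,scc[7]=?,scc[8]=?)
step 5: low=(low[0]=0,low[1]=?,low[2]=1,low[3]=1,low[4]=1,low[5]=?,low[6]=1,low[7]=?,low[8]=?); scc=(scc[0]=1,scc[1]=?,scc[2]=0,scc[3]=0,scc[4]=0,scc[5]=?,scc[6]=0,scc[7]=?,scc[8]=?)
step 6: low=(low[0]=0,low[1]=5,low[2]=1,low[3]=1,low[4]=1,low[5]=?,low[6]=1,low[7]=6,low[8]=?); scc=(scc[0]=1,scc[1]=?,scc[2]=0,scc[3]=0,scc[4]=0,scc[5]=?,scc[6]=0,scc[7]=2,scc[8]=?)
step 7: low=(low[0]=0,low[1]=5,low[2]=1,low[3]=1,low[4]=1,low[5]=?,low[6]=1,low[7]=6,low[8]=?); scc=(scc[0]=1,scc[1]=3,scc[2]=0,scc[3]=0,scc[4]=0,scc[5]=?,scc[6]=0,scc[7]=2,scc[8]=?)
step 8: low=(low[0]=0,low[1]=5,low[2]=1,low[3]=1,low[4]=1,low[5]=7,low[6]=1,low[7]=6,low[8]=?); scc=(scc[0]=1,scc[1]=3,scc[2]=0,scc[3]=0,scc[4]=0,scc[5]=4,scc[6]=0,scc[7]=2,scc[8]=?)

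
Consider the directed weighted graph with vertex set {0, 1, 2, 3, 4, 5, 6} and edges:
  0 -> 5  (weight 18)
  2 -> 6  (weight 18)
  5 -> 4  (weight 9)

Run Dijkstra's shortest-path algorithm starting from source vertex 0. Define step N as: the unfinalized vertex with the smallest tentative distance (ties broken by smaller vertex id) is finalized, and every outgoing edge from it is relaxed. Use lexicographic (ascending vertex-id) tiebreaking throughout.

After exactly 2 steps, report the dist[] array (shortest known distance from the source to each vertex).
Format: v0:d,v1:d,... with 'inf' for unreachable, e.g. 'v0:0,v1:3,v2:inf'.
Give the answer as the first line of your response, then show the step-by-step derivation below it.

v0:0,v1:inf,v2:inf,v3:inf,v4:27,v5:18,v6:inf

step 1: dist = v0:0,v1:inf,v2:inf,v3:inf,v4:inf,v5:18,v6:inf
step 2: dist = v0:0,v1:inf,v2:inf,v3:inf,v4:27,v5:18,v6:inf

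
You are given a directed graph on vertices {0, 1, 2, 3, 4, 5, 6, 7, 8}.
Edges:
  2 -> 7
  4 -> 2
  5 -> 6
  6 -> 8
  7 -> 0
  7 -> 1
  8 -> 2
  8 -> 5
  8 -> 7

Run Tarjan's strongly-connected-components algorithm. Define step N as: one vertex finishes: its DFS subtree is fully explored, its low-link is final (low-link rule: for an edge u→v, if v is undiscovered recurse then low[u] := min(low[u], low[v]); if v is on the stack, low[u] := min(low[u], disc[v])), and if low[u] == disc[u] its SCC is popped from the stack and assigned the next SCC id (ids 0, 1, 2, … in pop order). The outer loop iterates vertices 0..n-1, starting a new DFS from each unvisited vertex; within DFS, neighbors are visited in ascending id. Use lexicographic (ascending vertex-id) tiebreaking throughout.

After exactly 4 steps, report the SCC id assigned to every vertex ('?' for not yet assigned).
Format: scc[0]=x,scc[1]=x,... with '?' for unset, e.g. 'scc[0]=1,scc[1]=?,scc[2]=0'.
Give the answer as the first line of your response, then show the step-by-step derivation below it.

scc[0]=0,scc[1]=1,scc[2]=3,scc[3]=?,scc[4]=?,scc[5]=?,scc[6]=?,scc[7]=2,scc[8]=?

step 1: low=(low[0]=0,low[1]=?,low[2]=?,low[3]=?,low[4]=?,low[5]=?,low[6]=?,low[7]=?,low[8]=?); scc=(scc[0]=0,scc[1]=?,scc[2]=?,scc[3]=?,scc[4]=?,scc[5]=?,scc[6]=?,scc[7]=?,scc[8]=?)
step 2: low=(low[0]=0,low[1]=1,low[2]=?,low[3]=?,low[4]=?,low[5]=?,low[6]=?,low[7]=?,low[8]=?); scc=(scc[0]=0,scc[1]=1,scc[2]=?,scc[3]=?,scc[4]=?,scc[5]=?,scc[6]=?,scc[7]=?,scc[8]=?)
step 3: low=(low[0]=0,low[1]=1,low[2]=2,low[3]=?,low[4]=?,low[5]=?,low[6]=?,low[7]=3,low[8]=?); scc=(scc[0]=0,scc[1]=1,scc[2]=?,scc[3]=?,scc[4]=?,scc[5]=?,scc[6]=?,scc[7]=2,scc[8]=?)
step 4: low=(low[0]=0,low[1]=1,low[2]=2,low[3]=?,low[4]=?,low[5]=?,low[6]=?,low[7]=3,low[8]=?); scc=(scc[0]=0,scc[1]=1,scc[2]=3,scc[3]=?,scc[4]=?,scc[5]=?,scc[6]=?,scc[7]=2,scc[8]=?)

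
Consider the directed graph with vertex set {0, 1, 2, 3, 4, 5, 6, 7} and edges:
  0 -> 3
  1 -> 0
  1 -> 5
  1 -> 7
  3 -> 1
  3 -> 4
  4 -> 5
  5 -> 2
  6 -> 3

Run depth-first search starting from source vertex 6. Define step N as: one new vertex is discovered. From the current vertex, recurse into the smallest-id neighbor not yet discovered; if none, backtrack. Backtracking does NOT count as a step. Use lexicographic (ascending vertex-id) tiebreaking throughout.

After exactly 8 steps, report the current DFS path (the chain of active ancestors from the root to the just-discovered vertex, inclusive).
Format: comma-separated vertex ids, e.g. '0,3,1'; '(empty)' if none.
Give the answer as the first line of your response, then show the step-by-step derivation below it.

6,3,4

step 1: discover 6; path=6; order=6
step 2: discover 3; path=6>3; order=6,3
step 3: discover 1; path=6>3>1; order=6,3,1
step 4: discover 0; path=6>3>1>0; order=6,3,1,0
step 5: discover 5; path=6>3>1>5; order=6,3,1,0,5
step 6: discover 2; path=6>3>1>5>2; order=6,3,1,0,5,2
step 7: discover 7; path=6>3>1>7; order=6,3,1,0,5,2,7
step 8: discover 4; path=6>3>4; order=6,3,1,0,5,2,7,4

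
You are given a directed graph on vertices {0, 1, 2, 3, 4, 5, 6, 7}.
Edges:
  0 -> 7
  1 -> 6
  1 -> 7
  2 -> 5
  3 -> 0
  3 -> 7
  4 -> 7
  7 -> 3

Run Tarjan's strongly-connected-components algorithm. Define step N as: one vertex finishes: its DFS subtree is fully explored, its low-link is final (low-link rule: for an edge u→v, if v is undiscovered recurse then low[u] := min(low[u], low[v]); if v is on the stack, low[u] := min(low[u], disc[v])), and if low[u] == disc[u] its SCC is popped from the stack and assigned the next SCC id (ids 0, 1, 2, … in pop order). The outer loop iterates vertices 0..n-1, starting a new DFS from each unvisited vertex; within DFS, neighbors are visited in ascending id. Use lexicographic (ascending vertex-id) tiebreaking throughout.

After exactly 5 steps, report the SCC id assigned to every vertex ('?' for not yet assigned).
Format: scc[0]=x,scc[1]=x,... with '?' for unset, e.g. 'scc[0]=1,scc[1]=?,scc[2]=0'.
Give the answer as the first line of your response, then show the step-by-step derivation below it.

scc[0]=0,scc[1]=2,scc[2]=?,scc[3]=0,scc[4]=?,scc[5]=?,scc[6]=1,scc[7]=0

step 1: low=(low[0]=0,low[1]=?,low[2]=?,low[3]=0,low[4]=?,low[5]=?,low[6]=?,low[7]=1); scc=(scc[0]=?,scc[1]=?,scc[2]=?,scc[3]=?,scc[4]=?,scc[5]=?,scc[6]=?,scc[7]=?)
step 2: low=(low[0]=0,low[1]=?,low[2]=?,low[3]=0,low[4]=?,low[5]=?,low[6]=?,low[7]=0); scc=(scc[0]=?,scc[1]=?,scc[2]=?,scc[3]=?,scc[4]=?,scc[5]=?,scc[6]=?,scc[7]=?)
step 3: low=(low[0]=0,low[1]=?,low[2]=?,low[3]=0,low[4]=?,low[5]=?,low[6]=?,low[7]=0); scc=(scc[0]=0,scc[1]=?,scc[2]=?,scc[3]=0,scc[4]=?,scc[5]=?,scc[6]=?,scc[7]=0)
step 4: low=(low[0]=0,low[1]=3,low[2]=?,low[3]=0,low[4]=?,low[5]=?,low[6]=4,low[7]=0); scc=(scc[0]=0,scc[1]=?,scc[2]=?,scc[3]=0,scc[4]=?,scc[5]=?,scc[6]=1,scc[7]=0)
step 5: low=(low[0]=0,low[1]=3,low[2]=?,low[3]=0,low[4]=?,low[5]=?,low[6]=4,low[7]=0); scc=(scc[0]=0,scc[1]=2,scc[2]=?,scc[3]=0,scc[4]=?,scc[5]=?,scc[6]=1,scc[7]=0)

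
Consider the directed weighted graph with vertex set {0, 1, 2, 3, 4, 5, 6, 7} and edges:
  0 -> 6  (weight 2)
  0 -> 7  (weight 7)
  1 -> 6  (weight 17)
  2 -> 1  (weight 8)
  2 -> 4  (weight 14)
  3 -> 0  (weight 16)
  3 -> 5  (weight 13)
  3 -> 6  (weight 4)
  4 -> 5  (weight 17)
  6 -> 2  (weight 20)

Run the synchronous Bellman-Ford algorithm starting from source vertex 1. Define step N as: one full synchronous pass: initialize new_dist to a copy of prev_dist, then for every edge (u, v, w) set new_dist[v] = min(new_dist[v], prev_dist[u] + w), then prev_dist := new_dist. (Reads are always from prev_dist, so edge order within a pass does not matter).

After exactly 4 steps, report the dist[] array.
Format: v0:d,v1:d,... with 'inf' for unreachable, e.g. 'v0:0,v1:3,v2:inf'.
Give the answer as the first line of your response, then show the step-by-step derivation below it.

v0:inf,v1:0,v2:37,v3:inf,v4:51,v5:68,v6:17,v7:inf

step 1: dist = v0:inf,v1:0,v2:inf,v3:inf,v4:inf,v5:inf,v6:17,v7:inf
step 2: dist = v0:inf,v1:0,v2:37,v3:inf,v4:inf,v5:inf,v6:17,v7:inf
step 3: dist = v0:inf,v1:0,v2:37,v3:inf,v4:51,v5:inf,v6:17,v7:inf
step 4: dist = v0:inf,v1:0,v2:37,v3:inf,v4:51,v5:68,v6:17,v7:inf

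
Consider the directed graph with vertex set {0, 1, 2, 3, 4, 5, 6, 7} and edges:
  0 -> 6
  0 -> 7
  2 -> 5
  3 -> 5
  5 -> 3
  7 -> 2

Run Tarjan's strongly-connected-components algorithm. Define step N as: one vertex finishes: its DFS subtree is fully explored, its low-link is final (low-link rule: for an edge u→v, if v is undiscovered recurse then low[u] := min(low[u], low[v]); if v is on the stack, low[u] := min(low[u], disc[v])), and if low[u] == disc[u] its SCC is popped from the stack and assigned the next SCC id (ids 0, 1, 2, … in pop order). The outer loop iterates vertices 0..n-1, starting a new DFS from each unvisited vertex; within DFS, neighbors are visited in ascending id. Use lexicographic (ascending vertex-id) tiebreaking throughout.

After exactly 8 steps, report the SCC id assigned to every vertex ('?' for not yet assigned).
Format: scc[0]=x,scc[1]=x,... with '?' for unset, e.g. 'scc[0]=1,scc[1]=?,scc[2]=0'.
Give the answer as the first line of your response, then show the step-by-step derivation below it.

scc[0]=4,scc[1]=5,scc[2]=2,scc[3]=1,scc[4]=6,scc[5]=1,scc[6]=0,scc[7]=3

step 1: low=(low[0]=0,low[1]=?,low[2]=?,low[3]=?,low[4]=?,low[5]=?,low[6]=1,low[7]=?); scc=(scc[0]=?,scc[1]=?,scc[2]=?,scc[3]=?,scc[4]=?,scc[5]=?,scc[6]=0,scc[7]=?)
step 2: low=(low[0]=0,low[1]=?,low[2]=3,low[3]=4,low[4]=?,low[5]=4,low[6]=1,low[7]=2); scc=(scc[0]=?,scc[1]=?,scc[2]=?,scc[3]=?,scc[4]=?,scc[5]=?,scc[6]=0,scc[7]=?)
step 3: low=(low[0]=0,low[1]=?,low[2]=3,low[3]=4,low[4]=?,low[5]=4,low[6]=1,low[7]=2); scc=(scc[0]=?,scc[1]=?,scc[2]=?,scc[3]=1,scc[4]=?,scc[5]=1,scc[6]=0,scc[7]=?)
step 4: low=(low[0]=0,low[1]=?,low[2]=3,low[3]=4,low[4]=?,low[5]=4,low[6]=1,low[7]=2); scc=(scc[0]=?,scc[1]=?,scc[2]=2,scc[3]=1,scc[4]=?,scc[5]=1,scc[6]=0,scc[7]=?)
step 5: low=(low[0]=0,low[1]=?,low[2]=3,low[3]=4,low[4]=?,low[5]=4,low[6]=1,low[7]=2); scc=(scc[0]=?,scc[1]=?,scc[2]=2,scc[3]=1,scc[4]=?,scc[5]=1,scc[6]=0,scc[7]=3)
step 6: low=(low[0]=0,low[1]=?,low[2]=3,low[3]=4,low[4]=?,low[5]=4,low[6]=1,low[7]=2); scc=(scc[0]=4,scc[1]=?,scc[2]=2,scc[3]=1,scc[4]=?,scc[5]=1,scc[6]=0,scc[7]=3)
step 7: low=(low[0]=0,low[1]=6,low[2]=3,low[3]=4,low[4]=?,low[5]=4,low[6]=1,low[7]=2); scc=(scc[0]=4,scc[1]=5,scc[2]=2,scc[3]=1,scc[4]=?,scc[5]=1,scc[6]=0,scc[7]=3)
step 8: low=(low[0]=0,low[1]=6,low[2]=3,low[3]=4,low[4]=7,low[5]=4,low[6]=1,low[7]=2); scc=(scc[0]=4,scc[1]=5,scc[2]=2,scc[3]=1,scc[4]=6,scc[5]=1,scc[6]=0,scc[7]=3)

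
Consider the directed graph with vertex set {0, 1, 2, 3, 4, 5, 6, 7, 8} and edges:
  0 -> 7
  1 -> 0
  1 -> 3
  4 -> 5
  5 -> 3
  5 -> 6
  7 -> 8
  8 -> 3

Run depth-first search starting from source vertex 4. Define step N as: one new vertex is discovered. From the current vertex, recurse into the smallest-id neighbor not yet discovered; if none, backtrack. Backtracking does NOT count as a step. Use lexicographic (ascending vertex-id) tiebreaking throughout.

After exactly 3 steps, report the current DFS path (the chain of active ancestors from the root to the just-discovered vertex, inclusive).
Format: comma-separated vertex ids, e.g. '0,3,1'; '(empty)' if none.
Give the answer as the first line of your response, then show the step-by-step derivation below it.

4,5,3

step 1: discover 4; path=4; order=4
step 2: discover 5; path=4>5; order=4,5
step 3: discover 3; path=4>5>3; order=4,5,3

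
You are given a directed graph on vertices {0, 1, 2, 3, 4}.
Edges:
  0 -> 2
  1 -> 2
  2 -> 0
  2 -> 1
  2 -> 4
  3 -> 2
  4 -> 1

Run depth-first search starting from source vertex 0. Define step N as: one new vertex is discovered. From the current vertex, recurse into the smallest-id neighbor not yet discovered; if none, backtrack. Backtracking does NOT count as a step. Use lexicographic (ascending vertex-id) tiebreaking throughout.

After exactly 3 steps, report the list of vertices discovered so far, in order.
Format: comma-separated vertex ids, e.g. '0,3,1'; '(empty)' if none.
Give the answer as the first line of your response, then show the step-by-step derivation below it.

0,2,1

step 1: discover 0; path=0; order=0
step 2: discover 2; path=0>2; order=0,2
step 3: discover 1; path=0>2>1; order=0,2,1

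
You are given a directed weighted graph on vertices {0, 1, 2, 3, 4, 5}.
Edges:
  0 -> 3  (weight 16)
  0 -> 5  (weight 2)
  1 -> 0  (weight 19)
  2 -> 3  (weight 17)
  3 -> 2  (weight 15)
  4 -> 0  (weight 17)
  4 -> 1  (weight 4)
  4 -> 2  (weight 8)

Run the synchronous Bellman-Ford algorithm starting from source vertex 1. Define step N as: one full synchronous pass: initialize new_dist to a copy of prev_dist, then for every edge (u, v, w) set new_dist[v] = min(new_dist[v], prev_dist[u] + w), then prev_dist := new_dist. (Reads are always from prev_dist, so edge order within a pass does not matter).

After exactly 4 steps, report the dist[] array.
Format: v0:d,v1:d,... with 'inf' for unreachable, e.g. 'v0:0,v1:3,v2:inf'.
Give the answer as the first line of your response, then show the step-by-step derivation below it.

v0:19,v1:0,v2:50,v3:35,v4:inf,v5:21

step 1: dist = v0:19,v1:0,v2:inf,v3:inf,v4:inf,v5:inf
step 2: dist = v0:19,v1:0,v2:inf,v3:35,v4:inf,v5:21
step 3: dist = v0:19,v1:0,v2:50,v3:35,v4:inf,v5:21
step 4: dist = v0:19,v1:0,v2:50,v3:35,v4:inf,v5:21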